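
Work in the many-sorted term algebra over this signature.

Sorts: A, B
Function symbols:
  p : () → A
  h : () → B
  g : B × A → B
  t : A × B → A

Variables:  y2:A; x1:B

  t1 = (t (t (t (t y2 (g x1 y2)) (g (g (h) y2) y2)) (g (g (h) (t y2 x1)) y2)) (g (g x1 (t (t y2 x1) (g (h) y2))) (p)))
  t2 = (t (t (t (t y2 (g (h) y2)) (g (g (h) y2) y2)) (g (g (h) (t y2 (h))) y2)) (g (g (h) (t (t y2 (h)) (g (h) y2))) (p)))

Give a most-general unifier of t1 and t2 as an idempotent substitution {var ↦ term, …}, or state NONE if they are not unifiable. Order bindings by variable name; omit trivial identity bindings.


{x1 ↦ (h)}


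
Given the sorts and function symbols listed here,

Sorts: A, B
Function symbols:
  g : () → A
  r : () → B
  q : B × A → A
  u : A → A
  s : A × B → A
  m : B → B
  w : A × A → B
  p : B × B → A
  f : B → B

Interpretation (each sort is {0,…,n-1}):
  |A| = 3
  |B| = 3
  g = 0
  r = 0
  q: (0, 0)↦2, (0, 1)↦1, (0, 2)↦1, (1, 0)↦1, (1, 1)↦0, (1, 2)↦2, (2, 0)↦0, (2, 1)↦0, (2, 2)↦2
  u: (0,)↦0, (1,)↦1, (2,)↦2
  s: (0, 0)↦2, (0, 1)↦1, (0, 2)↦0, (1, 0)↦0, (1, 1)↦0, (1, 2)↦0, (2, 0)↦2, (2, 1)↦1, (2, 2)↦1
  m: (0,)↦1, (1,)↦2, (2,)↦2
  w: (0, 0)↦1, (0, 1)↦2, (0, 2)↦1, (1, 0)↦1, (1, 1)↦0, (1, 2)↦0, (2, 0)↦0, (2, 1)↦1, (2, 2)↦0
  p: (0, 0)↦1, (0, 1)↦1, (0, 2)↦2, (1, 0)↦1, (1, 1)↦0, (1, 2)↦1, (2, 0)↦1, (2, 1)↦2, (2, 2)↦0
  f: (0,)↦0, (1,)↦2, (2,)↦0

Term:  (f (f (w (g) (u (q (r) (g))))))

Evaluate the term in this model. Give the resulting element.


value = 0

  g = 0
  r = 0
  g = 0
  (q (r) (g)) = q(0, 0) = 2
  (u (q (r) (g))) = u(2,) = 2
  (w (g) (u (q (r) (g)))) = w(0, 2) = 1
  (f (w (g) (u (q (r) (g))))) = f(1,) = 2
  (f (f (w (g) (u (q (r) (g)))))) = f(2,) = 0


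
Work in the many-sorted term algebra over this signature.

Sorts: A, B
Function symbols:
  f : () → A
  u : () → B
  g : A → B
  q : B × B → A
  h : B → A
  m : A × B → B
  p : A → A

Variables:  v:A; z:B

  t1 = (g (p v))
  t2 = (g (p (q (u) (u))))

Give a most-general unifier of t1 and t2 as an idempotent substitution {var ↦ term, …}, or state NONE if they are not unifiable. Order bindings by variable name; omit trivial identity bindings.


{v ↦ (q (u) (u))}


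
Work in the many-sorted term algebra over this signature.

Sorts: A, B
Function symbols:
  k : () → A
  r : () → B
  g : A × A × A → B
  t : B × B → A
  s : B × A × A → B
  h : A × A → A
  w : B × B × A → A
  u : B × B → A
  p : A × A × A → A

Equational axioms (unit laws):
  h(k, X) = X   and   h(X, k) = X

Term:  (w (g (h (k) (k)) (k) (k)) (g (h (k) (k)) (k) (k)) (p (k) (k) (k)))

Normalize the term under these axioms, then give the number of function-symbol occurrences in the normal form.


1. (w (g (h (k) (k)) (k) (k)) (g (h (k) (k)) (k) (k)) (p (k) (k) (k)))  →  (w (g (k) (k) (k)) (g (h (k) (k)) (k) (k)) (p (k) (k) (k)))
2. (w (g (k) (k) (k)) (g (h (k) (k)) (k) (k)) (p (k) (k) (k)))  →  (w (g (k) (k) (k)) (g (k) (k) (k)) (p (k) (k) (k)))
normal form: (w (g (k) (k) (k)) (g (k) (k) (k)) (p (k) (k) (k)))

size = 13


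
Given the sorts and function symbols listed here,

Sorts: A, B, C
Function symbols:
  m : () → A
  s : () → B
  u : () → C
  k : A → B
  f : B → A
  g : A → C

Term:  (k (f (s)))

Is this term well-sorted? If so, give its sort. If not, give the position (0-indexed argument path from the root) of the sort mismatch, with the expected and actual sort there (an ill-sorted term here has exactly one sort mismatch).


    (s) : B
  (f (s)) : A
(k (f (s))) : B

well-sorted; sort = B


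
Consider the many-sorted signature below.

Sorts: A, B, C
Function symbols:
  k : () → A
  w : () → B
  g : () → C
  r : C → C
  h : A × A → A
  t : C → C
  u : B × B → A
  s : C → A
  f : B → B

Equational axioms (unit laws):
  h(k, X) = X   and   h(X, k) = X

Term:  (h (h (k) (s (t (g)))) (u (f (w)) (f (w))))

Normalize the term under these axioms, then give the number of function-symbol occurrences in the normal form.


size = 9

1. (h (h (k) (s (t (g)))) (u (f (w)) (f (w))))  →  (h (s (t (g))) (u (f (w)) (f (w))))
normal form: (h (s (t (g))) (u (f (w)) (f (w))))


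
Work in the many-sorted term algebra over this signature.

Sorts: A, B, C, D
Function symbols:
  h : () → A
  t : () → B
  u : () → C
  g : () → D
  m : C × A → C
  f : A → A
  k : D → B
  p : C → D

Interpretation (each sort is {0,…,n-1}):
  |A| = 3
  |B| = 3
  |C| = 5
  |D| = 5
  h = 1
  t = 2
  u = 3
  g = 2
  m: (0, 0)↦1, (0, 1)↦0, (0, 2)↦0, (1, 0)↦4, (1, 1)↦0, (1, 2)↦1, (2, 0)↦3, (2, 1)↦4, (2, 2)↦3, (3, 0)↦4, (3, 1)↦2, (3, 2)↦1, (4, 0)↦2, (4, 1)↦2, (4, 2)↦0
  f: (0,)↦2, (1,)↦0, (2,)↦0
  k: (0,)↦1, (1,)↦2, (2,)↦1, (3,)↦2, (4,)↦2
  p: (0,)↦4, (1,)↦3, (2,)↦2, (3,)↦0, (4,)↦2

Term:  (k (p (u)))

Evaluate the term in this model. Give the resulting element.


  u = 3
  (p (u)) = p(3,) = 0
  (k (p (u))) = k(0,) = 1

value = 1


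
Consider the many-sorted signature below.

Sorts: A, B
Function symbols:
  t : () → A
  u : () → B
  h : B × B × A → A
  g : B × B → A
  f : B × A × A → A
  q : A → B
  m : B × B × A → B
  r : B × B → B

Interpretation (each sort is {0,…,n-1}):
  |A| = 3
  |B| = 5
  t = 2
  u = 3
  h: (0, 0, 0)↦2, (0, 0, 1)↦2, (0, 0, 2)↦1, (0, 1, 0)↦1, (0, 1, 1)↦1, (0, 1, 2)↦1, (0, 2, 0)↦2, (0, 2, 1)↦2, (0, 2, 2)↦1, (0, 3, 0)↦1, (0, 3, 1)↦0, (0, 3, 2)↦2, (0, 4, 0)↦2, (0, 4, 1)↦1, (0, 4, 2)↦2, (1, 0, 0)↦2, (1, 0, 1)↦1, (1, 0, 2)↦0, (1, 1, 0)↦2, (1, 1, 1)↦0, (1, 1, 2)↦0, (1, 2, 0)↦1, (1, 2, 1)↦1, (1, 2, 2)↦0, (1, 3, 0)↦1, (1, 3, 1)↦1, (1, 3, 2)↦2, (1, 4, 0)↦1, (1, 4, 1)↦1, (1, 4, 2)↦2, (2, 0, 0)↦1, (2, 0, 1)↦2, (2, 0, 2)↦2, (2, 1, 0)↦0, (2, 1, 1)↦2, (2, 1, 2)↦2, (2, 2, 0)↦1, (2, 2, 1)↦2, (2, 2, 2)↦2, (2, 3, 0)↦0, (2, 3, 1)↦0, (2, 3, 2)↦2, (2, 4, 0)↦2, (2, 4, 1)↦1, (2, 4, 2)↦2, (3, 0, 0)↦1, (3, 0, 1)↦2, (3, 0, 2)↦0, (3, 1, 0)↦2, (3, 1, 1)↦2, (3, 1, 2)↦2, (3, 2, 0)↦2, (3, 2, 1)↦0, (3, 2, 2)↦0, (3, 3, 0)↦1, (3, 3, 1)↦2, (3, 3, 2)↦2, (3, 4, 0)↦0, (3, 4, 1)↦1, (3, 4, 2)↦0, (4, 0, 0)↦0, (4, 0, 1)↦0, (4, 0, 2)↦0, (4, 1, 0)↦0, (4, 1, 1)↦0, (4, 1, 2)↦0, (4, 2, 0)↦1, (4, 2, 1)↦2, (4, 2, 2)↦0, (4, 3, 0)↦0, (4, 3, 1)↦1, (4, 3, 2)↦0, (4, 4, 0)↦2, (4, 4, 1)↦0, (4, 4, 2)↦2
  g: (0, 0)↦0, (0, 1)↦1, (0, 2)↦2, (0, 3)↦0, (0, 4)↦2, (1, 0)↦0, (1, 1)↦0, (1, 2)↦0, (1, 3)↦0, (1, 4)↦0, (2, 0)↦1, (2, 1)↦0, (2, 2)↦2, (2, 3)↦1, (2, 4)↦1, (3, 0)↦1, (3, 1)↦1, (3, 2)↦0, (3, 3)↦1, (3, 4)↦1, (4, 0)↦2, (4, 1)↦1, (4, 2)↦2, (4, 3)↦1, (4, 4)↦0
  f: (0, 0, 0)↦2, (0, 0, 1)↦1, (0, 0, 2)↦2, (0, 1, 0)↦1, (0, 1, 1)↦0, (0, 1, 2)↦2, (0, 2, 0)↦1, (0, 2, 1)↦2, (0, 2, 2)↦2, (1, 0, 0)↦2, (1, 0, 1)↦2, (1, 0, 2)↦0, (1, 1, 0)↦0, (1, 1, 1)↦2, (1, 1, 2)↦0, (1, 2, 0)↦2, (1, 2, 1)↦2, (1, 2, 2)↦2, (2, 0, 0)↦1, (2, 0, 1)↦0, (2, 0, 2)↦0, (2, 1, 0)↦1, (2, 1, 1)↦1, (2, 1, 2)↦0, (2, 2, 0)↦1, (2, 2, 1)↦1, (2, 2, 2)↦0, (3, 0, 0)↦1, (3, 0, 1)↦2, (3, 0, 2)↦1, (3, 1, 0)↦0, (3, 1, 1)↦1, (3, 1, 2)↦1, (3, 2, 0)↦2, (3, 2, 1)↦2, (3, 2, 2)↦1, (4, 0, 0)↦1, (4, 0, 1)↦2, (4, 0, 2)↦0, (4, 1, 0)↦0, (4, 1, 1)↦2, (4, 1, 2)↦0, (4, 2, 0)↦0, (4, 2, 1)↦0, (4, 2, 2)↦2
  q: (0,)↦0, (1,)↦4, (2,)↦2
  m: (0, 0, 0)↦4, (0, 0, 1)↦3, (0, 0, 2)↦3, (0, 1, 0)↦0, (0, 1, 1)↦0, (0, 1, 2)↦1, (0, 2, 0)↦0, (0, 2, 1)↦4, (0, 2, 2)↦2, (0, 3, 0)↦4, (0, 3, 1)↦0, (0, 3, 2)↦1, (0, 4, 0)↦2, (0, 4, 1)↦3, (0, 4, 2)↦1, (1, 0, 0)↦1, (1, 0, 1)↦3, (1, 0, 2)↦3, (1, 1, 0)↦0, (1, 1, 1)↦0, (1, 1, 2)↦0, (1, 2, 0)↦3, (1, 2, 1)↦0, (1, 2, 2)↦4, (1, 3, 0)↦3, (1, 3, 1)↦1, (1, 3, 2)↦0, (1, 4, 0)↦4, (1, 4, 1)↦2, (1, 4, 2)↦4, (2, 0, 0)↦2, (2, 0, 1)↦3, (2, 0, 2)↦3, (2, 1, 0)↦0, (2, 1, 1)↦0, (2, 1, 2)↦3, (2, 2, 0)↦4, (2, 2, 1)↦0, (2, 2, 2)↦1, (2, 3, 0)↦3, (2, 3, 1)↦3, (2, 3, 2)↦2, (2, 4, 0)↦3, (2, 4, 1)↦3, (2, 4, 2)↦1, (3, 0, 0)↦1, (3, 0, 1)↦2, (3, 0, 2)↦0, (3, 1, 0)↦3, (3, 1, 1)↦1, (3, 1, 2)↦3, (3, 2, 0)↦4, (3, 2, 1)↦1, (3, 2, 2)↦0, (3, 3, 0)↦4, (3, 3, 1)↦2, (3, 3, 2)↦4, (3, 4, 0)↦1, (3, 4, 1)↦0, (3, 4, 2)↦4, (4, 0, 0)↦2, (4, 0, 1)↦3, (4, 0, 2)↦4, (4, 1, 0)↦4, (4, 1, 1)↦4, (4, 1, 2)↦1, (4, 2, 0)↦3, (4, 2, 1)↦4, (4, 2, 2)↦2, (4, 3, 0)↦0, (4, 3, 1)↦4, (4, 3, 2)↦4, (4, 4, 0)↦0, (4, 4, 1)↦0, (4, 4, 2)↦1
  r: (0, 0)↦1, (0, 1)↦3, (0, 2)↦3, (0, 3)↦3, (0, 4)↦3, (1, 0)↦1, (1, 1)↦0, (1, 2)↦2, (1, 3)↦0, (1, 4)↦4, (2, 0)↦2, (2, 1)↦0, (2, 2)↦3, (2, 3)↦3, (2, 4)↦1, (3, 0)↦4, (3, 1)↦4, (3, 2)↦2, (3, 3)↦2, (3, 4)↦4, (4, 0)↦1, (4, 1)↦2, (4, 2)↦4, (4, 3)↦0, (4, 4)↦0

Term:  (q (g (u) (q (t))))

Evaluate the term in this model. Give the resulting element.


  u = 3
  t = 2
  (q (t)) = q(2,) = 2
  (g (u) (q (t))) = g(3, 2) = 0
  (q (g (u) (q (t)))) = q(0,) = 0

value = 0


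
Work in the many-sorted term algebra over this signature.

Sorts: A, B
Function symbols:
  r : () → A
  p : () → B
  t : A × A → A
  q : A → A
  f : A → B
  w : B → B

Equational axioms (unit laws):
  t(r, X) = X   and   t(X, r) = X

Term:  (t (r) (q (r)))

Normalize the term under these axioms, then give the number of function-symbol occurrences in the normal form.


size = 2

1. (t (r) (q (r)))  →  (q (r))
normal form: (q (r))


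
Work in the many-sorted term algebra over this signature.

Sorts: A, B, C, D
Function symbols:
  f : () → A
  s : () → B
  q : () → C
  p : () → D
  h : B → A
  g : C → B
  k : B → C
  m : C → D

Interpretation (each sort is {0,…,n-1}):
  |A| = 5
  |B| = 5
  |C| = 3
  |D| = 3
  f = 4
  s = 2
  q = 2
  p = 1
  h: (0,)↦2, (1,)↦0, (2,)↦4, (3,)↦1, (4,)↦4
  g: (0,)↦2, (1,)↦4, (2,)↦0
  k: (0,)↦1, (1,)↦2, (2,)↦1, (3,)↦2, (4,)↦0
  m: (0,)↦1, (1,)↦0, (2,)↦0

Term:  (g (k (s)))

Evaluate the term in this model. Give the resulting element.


  s = 2
  (k (s)) = k(2,) = 1
  (g (k (s))) = g(1,) = 4

value = 4


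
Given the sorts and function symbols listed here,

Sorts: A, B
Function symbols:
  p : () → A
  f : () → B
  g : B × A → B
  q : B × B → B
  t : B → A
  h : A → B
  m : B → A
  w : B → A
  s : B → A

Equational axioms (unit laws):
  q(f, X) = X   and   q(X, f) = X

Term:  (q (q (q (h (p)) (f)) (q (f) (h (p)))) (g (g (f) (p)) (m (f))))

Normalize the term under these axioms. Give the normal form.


normal form = (q (q (h (p)) (h (p))) (g (g (f) (p)) (m (f))))

1. (q (q (q (h (p)) (f)) (q (f) (h (p)))) (g (g (f) (p)) (m (f))))  →  (q (q (h (p)) (q (f) (h (p)))) (g (g (f) (p)) (m (f))))
2. (q (q (h (p)) (q (f) (h (p)))) (g (g (f) (p)) (m (f))))  →  (q (q (h (p)) (h (p))) (g (g (f) (p)) (m (f))))


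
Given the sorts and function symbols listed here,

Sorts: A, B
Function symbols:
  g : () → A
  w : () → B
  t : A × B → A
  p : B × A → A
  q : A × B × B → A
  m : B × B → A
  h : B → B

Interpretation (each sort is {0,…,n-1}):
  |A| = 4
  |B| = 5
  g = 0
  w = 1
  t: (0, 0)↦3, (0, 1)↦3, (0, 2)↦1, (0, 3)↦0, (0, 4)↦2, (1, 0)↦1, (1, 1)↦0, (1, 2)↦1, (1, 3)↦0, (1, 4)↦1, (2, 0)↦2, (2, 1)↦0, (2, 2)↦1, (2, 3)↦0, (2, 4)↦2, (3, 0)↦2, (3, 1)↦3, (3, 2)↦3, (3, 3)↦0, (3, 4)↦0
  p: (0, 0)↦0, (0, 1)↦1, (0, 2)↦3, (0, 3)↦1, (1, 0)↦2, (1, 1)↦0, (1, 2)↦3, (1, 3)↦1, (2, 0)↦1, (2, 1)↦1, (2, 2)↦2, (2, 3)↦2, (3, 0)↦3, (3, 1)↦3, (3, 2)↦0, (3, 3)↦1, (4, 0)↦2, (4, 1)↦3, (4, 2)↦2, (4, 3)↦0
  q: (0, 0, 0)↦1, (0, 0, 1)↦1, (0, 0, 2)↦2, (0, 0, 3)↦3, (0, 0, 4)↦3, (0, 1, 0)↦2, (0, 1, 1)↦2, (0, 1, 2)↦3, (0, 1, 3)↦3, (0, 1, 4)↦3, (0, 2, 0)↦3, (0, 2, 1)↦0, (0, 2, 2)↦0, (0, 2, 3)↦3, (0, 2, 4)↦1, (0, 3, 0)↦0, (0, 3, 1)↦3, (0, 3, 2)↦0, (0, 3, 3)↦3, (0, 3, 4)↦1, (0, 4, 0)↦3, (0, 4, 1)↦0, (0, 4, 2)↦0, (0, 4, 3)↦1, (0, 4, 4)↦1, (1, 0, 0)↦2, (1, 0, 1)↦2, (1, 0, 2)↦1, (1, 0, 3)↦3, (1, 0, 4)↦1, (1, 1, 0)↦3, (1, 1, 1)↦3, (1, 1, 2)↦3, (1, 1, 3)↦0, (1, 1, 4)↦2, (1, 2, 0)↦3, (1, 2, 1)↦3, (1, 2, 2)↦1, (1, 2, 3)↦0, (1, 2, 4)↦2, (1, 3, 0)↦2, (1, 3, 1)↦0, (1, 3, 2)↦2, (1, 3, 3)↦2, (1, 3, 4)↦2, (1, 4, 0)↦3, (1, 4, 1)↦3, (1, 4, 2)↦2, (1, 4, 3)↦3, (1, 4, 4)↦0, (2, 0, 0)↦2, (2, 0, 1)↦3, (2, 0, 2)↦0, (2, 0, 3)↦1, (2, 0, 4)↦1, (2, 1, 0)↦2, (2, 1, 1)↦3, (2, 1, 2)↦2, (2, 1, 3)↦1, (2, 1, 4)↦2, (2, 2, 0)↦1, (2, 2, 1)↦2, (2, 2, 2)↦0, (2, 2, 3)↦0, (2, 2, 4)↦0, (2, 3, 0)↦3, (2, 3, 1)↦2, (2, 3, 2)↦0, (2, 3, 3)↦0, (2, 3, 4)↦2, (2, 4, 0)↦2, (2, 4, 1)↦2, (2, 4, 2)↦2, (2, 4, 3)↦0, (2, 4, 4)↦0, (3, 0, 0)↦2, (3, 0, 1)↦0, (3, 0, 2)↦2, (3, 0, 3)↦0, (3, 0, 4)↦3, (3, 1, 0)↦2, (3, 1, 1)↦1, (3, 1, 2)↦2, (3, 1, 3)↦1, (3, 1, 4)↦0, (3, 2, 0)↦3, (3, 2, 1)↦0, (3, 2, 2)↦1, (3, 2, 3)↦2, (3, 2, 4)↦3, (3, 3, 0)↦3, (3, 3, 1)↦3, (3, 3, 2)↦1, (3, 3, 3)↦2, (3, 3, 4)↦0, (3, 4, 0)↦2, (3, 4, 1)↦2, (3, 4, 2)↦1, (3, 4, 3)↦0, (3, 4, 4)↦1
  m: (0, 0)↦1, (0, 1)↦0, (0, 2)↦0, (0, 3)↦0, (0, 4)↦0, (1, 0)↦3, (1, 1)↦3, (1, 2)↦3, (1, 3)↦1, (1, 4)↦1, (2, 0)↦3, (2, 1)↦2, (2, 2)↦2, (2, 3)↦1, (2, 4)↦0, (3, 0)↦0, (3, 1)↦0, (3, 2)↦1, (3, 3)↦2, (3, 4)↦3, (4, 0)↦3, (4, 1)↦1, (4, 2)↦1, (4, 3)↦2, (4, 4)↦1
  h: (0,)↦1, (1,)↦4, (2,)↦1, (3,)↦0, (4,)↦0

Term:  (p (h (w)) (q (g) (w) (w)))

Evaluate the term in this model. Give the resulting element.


  w = 1
  (h (w)) = h(1,) = 4
  g = 0
  w = 1
  w = 1
  (q (g) (w) (w)) = q(0, 1, 1) = 2
  (p (h (w)) (q (g) (w) (w))) = p(4, 2) = 2

value = 2


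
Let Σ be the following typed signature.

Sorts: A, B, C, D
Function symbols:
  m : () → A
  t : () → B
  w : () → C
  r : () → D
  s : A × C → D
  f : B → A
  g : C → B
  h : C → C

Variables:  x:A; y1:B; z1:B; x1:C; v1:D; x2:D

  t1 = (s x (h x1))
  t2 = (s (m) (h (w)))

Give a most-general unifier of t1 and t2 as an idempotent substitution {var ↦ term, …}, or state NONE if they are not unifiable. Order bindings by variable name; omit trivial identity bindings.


{x ↦ (m), x1 ↦ (w)}


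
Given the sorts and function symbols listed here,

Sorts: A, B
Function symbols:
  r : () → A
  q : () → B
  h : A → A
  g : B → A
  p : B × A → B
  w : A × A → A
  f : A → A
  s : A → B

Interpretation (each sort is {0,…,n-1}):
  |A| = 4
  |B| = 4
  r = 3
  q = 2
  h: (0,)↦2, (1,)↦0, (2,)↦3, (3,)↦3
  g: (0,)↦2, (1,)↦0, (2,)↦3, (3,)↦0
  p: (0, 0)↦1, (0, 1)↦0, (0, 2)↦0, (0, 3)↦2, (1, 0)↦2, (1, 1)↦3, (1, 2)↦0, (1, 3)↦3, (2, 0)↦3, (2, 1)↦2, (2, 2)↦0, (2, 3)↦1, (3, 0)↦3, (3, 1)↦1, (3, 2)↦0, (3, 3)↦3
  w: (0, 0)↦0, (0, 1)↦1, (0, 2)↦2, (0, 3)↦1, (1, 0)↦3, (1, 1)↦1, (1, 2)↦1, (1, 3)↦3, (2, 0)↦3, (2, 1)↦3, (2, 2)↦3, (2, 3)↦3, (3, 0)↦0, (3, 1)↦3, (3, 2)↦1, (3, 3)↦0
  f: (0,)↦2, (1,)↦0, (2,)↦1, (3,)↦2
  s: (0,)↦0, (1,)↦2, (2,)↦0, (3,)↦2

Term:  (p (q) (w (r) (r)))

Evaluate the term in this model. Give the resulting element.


value = 3

  q = 2
  r = 3
  r = 3
  (w (r) (r)) = w(3, 3) = 0
  (p (q) (w (r) (r))) = p(2, 0) = 3


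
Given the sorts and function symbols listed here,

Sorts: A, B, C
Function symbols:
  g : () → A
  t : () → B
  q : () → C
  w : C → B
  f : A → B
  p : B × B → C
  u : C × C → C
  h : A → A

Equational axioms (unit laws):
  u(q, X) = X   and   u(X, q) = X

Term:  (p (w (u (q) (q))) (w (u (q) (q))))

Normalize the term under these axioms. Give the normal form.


1. (p (w (u (q) (q))) (w (u (q) (q))))  →  (p (w (q)) (w (u (q) (q))))
2. (p (w (q)) (w (u (q) (q))))  →  (p (w (q)) (w (q)))

normal form = (p (w (q)) (w (q)))


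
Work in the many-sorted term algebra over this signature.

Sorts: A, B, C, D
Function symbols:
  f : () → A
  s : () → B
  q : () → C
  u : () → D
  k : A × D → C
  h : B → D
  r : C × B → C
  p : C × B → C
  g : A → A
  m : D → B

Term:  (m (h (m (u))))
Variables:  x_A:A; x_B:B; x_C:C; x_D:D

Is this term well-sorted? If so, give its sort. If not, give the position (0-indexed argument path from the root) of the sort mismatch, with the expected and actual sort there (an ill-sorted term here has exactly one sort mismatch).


      (u) : D
    (m (u)) : B
  (h (m (u))) : D
(m (h (m (u)))) : B

well-sorted; sort = B


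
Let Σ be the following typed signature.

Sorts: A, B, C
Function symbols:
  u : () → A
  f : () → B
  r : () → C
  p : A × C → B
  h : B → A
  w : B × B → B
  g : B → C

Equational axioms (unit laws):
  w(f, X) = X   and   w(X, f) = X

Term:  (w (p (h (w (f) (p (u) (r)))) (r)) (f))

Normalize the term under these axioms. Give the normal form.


normal form = (p (h (p (u) (r))) (r))

1. (w (p (h (w (f) (p (u) (r)))) (r)) (f))  →  (p (h (w (f) (p (u) (r)))) (r))
2. (p (h (w (f) (p (u) (r)))) (r))  →  (p (h (p (u) (r))) (r))


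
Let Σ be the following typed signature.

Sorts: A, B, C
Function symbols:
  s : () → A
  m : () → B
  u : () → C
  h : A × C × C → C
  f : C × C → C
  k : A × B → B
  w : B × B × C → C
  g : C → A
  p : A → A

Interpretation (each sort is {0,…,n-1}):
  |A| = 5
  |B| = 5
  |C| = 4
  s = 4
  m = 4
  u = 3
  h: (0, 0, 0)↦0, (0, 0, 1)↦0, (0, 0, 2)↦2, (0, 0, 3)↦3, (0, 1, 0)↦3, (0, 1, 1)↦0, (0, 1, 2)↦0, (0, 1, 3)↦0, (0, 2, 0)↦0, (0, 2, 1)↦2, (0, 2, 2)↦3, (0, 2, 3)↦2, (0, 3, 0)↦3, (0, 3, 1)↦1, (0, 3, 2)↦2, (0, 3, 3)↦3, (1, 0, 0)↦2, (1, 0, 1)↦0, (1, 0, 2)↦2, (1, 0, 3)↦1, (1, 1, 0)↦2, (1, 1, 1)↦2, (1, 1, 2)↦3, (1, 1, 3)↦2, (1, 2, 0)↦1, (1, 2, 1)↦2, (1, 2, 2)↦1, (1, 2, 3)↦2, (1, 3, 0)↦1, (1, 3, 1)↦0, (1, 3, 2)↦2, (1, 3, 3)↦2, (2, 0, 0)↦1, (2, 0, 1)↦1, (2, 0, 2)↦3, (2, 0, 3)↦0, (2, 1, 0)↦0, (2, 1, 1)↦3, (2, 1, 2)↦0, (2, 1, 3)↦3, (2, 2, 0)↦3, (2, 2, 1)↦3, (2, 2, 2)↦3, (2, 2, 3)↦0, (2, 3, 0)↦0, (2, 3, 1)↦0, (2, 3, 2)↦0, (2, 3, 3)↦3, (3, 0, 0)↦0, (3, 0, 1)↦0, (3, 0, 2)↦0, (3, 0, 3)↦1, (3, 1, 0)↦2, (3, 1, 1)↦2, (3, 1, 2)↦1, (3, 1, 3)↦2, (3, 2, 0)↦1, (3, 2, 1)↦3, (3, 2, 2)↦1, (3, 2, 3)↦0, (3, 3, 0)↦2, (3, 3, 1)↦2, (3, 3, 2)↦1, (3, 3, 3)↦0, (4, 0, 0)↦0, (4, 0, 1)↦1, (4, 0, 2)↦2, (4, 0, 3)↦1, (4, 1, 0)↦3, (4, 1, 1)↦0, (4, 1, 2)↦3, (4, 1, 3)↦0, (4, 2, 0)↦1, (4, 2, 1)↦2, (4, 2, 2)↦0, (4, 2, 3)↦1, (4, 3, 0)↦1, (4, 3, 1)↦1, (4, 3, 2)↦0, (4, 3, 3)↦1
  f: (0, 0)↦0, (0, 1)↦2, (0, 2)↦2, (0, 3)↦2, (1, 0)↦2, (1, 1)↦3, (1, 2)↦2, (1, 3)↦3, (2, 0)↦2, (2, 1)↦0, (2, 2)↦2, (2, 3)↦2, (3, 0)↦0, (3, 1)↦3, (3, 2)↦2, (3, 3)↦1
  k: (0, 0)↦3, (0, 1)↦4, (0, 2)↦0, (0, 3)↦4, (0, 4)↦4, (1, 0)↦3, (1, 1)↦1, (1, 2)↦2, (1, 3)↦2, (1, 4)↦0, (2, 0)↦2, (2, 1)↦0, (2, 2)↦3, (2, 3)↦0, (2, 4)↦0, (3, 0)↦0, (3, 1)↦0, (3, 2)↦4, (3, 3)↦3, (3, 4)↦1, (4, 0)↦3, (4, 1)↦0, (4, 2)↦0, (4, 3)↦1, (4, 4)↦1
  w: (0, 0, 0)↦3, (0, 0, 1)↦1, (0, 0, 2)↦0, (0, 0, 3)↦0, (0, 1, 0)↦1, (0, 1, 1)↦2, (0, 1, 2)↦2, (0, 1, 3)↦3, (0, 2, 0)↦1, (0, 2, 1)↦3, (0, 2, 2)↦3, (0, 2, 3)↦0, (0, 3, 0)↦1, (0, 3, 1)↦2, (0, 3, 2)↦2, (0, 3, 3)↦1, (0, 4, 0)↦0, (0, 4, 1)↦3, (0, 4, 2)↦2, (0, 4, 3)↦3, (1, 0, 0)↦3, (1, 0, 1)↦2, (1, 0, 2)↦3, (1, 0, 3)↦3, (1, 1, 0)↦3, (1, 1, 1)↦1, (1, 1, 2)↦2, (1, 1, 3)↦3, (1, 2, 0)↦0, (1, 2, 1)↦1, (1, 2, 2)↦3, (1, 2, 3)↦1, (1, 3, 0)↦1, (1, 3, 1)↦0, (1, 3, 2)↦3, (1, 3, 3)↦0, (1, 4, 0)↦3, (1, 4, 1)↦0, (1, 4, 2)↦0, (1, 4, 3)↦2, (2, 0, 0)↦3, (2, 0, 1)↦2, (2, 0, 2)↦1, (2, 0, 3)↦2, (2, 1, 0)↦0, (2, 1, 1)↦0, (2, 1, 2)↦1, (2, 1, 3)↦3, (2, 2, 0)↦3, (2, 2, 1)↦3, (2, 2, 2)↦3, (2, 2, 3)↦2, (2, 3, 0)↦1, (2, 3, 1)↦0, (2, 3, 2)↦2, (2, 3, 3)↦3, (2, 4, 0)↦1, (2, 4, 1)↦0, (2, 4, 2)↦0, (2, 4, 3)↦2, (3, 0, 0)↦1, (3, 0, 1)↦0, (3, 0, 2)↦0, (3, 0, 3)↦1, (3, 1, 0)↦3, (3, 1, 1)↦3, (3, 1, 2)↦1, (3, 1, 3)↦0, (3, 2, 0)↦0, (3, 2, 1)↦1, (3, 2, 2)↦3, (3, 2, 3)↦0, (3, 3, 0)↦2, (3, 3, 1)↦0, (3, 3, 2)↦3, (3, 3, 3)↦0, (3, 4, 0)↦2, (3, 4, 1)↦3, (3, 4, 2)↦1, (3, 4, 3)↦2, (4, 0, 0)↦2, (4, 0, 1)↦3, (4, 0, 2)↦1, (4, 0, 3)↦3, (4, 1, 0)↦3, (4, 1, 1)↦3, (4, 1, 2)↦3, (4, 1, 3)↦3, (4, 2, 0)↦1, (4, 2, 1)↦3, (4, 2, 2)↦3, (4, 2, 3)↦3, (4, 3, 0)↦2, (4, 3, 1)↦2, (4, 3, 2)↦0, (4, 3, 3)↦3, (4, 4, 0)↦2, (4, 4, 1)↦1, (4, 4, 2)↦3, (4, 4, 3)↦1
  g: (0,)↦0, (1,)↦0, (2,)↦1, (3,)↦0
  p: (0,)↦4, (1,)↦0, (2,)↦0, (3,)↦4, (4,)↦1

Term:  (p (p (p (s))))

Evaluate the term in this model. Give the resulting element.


  s = 4
  (p (s)) = p(4,) = 1
  (p (p (s))) = p(1,) = 0
  (p (p (p (s)))) = p(0,) = 4

value = 4


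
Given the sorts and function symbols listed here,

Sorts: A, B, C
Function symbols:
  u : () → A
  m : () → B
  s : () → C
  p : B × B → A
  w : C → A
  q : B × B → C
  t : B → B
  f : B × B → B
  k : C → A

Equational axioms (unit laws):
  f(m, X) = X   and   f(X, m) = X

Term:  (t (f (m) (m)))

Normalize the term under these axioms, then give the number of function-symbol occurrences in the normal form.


size = 2

1. (t (f (m) (m)))  →  (t (m))
normal form: (t (m))


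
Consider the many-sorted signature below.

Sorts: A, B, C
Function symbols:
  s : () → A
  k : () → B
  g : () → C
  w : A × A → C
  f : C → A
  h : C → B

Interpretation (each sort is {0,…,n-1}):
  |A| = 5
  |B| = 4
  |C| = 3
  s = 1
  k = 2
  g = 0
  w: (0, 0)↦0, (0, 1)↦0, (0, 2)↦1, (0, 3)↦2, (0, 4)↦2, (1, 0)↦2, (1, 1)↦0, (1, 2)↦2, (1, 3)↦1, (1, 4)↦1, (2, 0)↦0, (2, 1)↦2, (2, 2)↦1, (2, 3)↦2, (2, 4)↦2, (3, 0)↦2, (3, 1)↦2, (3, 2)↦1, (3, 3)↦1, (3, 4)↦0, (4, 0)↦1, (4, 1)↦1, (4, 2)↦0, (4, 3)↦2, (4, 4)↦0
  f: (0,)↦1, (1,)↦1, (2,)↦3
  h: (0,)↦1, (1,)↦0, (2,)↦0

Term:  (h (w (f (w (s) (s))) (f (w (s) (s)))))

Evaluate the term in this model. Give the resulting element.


  s = 1
  s = 1
  (w (s) (s)) = w(1, 1) = 0
  (f (w (s) (s))) = f(0,) = 1
  s = 1
  s = 1
  (w (s) (s)) = w(1, 1) = 0
  (f (w (s) (s))) = f(0,) = 1
  (w (f (w (s) (s))) (f (w (s) (s)))) = w(1, 1) = 0
  (h (w (f (w (s) (s))) (f (w (s) (s))))) = h(0,) = 1

value = 1


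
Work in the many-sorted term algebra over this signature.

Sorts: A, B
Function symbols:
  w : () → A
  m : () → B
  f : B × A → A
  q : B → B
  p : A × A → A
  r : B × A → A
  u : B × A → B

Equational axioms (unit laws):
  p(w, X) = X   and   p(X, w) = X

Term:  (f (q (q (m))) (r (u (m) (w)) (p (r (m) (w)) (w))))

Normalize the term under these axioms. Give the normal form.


1. (f (q (q (m))) (r (u (m) (w)) (p (r (m) (w)) (w))))  →  (f (q (q (m))) (r (u (m) (w)) (r (m) (w))))

normal form = (f (q (q (m))) (r (u (m) (w)) (r (m) (w))))


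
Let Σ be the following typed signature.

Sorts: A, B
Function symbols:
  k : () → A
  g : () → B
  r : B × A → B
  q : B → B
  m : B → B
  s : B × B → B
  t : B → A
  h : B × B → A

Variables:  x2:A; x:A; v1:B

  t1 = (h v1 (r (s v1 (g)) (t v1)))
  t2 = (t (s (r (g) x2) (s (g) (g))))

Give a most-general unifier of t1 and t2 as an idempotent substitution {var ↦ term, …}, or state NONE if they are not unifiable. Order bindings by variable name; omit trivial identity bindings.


head clash or occurs-check failure — not unifiable

NONE (not unifiable)


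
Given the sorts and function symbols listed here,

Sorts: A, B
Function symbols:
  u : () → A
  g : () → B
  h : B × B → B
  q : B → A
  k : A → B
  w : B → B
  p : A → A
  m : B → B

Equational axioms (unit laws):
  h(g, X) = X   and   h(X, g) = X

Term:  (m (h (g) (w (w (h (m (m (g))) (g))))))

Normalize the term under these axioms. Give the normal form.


normal form = (m (w (w (m (m (g))))))

1. (m (h (g) (w (w (h (m (m (g))) (g))))))  →  (m (w (w (h (m (m (g))) (g)))))
2. (m (w (w (h (m (m (g))) (g)))))  →  (m (w (w (m (m (g))))))


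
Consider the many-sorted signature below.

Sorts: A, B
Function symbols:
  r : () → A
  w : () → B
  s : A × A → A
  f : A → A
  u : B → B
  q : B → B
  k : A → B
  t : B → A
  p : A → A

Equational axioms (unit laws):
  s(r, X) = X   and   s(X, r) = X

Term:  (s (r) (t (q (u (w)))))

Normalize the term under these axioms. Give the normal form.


1. (s (r) (t (q (u (w)))))  →  (t (q (u (w))))

normal form = (t (q (u (w))))


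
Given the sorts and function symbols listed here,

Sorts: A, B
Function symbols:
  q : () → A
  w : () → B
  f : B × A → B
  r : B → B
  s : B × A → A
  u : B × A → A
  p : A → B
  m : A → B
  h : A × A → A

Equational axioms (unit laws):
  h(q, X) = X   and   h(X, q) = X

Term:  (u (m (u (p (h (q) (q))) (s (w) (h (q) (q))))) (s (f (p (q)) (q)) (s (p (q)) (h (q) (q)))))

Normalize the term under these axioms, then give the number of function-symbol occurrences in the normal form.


1. (u (m (u (p (h (q) (q))) (s (w) (h (q) (q))))) (s (f (p (q)) (q)) (s (p (q)) (h (q) (q)))))  →  (u (m (u (p (q)) (s (w) (h (q) (q))))) (s (f (p (q)) (q)) (s (p (q)) (h (q) (q)))))
2. (u (m (u (p (q)) (s (w) (h (q) (q))))) (s (f (p (q)) (q)) (s (p (q)) (h (q) (q)))))  →  (u (m (u (p (q)) (s (w) (q)))) (s (f (p (q)) (q)) (s (p (q)) (h (q) (q)))))
3. (u (m (u (p (q)) (s (w) (q)))) (s (f (p (q)) (q)) (s (p (q)) (h (q) (q)))))  →  (u (m (u (p (q)) (s (w) (q)))) (s (f (p (q)) (q)) (s (p (q)) (q))))
normal form: (u (m (u (p (q)) (s (w) (q)))) (s (f (p (q)) (q)) (s (p (q)) (q))))

size = 17


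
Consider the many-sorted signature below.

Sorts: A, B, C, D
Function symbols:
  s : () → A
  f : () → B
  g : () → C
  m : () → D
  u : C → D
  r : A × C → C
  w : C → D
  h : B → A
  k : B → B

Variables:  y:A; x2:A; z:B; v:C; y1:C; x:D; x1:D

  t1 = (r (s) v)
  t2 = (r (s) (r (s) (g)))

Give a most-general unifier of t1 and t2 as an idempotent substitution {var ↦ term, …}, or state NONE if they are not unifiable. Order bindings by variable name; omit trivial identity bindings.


{v ↦ (r (s) (g))}


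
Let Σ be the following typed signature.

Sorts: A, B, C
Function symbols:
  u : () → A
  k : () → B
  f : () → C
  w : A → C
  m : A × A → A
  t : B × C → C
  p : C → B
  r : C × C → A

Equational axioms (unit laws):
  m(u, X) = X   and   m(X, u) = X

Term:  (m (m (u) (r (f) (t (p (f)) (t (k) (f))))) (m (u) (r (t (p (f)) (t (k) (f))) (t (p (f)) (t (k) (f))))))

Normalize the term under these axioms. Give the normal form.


normal form = (m (r (f) (t (p (f)) (t (k) (f)))) (r (t (p (f)) (t (k) (f))) (t (p (f)) (t (k) (f)))))

1. (m (m (u) (r (f) (t (p (f)) (t (k) (f))))) (m (u) (r (t (p (f)) (t (k) (f))) (t (p (f)) (t (k) (f))))))  →  (m (r (f) (t (p (f)) (t (k) (f)))) (m (u) (r (t (p (f)) (t (k) (f))) (t (p (f)) (t (k) (f))))))
2. (m (r (f) (t (p (f)) (t (k) (f)))) (m (u) (r (t (p (f)) (t (k) (f))) (t (p (f)) (t (k) (f))))))  →  (m (r (f) (t (p (f)) (t (k) (f)))) (r (t (p (f)) (t (k) (f))) (t (p (f)) (t (k) (f)))))


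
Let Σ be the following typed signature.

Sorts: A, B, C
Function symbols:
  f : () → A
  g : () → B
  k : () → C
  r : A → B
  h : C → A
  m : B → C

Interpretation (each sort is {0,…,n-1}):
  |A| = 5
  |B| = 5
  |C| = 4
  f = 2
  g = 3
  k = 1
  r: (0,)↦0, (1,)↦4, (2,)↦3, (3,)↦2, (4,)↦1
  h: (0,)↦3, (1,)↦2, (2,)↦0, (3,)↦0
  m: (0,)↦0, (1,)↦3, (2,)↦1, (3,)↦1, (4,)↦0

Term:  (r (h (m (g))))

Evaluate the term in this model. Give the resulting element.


value = 3

  g = 3
  (m (g)) = m(3,) = 1
  (h (m (g))) = h(1,) = 2
  (r (h (m (g)))) = r(2,) = 3


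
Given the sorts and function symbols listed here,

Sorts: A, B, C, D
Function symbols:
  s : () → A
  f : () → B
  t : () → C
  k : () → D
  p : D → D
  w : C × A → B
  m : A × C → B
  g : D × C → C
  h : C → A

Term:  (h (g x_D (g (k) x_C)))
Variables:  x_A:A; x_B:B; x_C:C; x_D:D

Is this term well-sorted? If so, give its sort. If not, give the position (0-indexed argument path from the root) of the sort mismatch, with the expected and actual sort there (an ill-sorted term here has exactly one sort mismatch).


    x_D : D
      (k) : D
      x_C : C
    (g (k) x_C) : C
  (g x_D (g (k) x_C)) : C
(h (g x_D (g (k) x_C))) : A

well-sorted; sort = A


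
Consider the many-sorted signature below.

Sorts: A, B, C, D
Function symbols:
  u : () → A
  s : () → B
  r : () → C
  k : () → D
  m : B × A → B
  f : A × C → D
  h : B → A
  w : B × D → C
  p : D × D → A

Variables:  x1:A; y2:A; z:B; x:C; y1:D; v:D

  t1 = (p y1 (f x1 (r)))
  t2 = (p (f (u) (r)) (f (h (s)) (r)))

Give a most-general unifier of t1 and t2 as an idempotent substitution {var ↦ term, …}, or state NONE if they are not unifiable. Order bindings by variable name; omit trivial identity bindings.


{x1 ↦ (h (s)), y1 ↦ (f (u) (r))}


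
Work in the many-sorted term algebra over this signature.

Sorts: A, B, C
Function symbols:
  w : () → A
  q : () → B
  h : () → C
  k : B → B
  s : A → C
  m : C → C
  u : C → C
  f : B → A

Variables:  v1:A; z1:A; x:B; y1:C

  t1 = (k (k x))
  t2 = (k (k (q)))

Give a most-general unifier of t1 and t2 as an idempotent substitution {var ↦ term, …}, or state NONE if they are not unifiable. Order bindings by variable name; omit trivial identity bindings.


{x ↦ (q)}


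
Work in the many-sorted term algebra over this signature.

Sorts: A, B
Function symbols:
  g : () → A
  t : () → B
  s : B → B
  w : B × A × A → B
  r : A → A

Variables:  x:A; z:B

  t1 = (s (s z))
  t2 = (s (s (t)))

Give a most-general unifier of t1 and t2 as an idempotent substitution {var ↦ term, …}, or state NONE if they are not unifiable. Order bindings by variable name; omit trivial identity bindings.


{z ↦ (t)}


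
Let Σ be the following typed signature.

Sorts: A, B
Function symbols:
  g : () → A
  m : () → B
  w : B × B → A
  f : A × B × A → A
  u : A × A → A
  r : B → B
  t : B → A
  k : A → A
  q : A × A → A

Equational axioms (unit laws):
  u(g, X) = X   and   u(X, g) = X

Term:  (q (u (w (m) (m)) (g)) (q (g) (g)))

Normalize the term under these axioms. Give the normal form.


normal form = (q (w (m) (m)) (q (g) (g)))

1. (q (u (w (m) (m)) (g)) (q (g) (g)))  →  (q (w (m) (m)) (q (g) (g)))


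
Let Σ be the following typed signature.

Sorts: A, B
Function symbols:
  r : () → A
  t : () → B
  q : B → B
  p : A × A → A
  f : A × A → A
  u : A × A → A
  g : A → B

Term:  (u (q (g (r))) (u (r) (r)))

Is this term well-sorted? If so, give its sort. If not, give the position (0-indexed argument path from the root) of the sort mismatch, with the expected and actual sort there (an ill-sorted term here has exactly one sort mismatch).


      (r) : A
    (g (r)) : B
  (q (g (r))) : B
    (r) : A
    (r) : A
  (u (r) (r)) : A
(u (q (g (r))) (u (r) (r))) : ✗ arg 0 at [0] has sort B, expected A

ill-sorted at position [0]: expected A, got B


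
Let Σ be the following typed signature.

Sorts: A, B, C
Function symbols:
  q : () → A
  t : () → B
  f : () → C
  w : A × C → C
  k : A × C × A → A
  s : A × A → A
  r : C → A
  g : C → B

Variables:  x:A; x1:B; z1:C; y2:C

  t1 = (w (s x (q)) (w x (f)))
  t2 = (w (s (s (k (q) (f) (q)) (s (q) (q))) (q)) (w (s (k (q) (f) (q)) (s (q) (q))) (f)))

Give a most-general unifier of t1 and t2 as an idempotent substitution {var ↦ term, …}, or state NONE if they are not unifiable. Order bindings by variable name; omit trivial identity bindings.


{x ↦ (s (k (q) (f) (q)) (s (q) (q)))}


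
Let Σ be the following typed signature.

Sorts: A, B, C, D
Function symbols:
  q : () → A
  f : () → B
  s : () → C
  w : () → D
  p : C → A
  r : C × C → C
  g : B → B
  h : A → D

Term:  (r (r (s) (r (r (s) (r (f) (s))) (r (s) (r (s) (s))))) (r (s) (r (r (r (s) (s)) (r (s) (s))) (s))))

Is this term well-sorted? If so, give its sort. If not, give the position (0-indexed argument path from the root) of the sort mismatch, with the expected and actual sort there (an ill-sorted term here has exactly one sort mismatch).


ill-sorted at position [0, 1, 0, 1, 0]: expected C, got B

    (s) : C
        (s) : C
          (f) : B
          (s) : C
        (r (f) (s)) : ✗ arg 0 at [0, 1, 0, 1, 0] has sort B, expected C
        (s) : C
          (s) : C
          (s) : C
        (r (s) (s)) : C
      (r (s) (r (s) (s))) : C
    (s) : C
          (s) : C
          (s) : C
        (r (s) (s)) : C
          (s) : C
          (s) : C
        (r (s) (s)) : C
      (r (r (s) (s)) (r (s) (s))) : C
      (s) : C
    (r (r (r (s) (s)) (r (s) (s))) (s)) : C
  (r (s) (r (r (r (s) (s)) (r (s) (s))) (s))) : C


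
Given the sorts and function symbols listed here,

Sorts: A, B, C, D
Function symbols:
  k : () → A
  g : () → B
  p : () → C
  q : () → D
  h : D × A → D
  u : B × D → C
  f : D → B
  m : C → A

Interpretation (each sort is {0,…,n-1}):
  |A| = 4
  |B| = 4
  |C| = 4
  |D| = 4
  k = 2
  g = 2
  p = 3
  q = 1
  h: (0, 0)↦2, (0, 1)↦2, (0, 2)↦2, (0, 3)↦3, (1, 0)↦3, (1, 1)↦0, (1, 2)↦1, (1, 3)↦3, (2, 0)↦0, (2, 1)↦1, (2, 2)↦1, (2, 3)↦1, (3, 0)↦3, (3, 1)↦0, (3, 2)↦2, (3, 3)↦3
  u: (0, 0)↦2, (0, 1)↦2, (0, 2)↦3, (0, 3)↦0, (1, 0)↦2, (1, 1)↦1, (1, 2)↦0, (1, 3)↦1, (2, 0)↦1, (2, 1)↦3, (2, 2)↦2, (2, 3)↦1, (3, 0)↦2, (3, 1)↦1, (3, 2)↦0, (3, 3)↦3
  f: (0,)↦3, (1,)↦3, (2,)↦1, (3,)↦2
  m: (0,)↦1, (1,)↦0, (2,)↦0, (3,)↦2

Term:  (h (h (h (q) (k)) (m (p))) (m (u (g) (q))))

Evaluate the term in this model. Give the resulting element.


value = 1

  q = 1
  k = 2
  (h (q) (k)) = h(1, 2) = 1
  p = 3
  (m (p)) = m(3,) = 2
  (h (h (q) (k)) (m (p))) = h(1, 2) = 1
  g = 2
  q = 1
  (u (g) (q)) = u(2, 1) = 3
  (m (u (g) (q))) = m(3,) = 2
  (h (h (h (q) (k)) (m (p))) (m (u (g) (q)))) = h(1, 2) = 1


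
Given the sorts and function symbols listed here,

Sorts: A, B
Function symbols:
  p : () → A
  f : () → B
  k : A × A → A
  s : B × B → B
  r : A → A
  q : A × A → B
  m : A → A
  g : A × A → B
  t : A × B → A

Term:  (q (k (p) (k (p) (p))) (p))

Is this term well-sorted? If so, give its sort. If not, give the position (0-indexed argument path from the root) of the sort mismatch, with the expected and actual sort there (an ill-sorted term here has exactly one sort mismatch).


    (p) : A
      (p) : A
      (p) : A
    (k (p) (p)) : A
  (k (p) (k (p) (p))) : A
  (p) : A
(q (k (p) (k (p) (p))) (p)) : B

well-sorted; sort = B


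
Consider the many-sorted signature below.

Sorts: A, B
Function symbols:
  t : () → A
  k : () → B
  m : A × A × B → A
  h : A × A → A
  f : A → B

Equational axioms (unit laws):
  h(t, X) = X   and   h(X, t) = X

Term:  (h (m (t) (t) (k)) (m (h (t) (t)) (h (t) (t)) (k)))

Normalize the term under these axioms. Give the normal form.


normal form = (h (m (t) (t) (k)) (m (t) (t) (k)))

1. (h (m (t) (t) (k)) (m (h (t) (t)) (h (t) (t)) (k)))  →  (h (m (t) (t) (k)) (m (t) (h (t) (t)) (k)))
2. (h (m (t) (t) (k)) (m (t) (h (t) (t)) (k)))  →  (h (m (t) (t) (k)) (m (t) (t) (k)))


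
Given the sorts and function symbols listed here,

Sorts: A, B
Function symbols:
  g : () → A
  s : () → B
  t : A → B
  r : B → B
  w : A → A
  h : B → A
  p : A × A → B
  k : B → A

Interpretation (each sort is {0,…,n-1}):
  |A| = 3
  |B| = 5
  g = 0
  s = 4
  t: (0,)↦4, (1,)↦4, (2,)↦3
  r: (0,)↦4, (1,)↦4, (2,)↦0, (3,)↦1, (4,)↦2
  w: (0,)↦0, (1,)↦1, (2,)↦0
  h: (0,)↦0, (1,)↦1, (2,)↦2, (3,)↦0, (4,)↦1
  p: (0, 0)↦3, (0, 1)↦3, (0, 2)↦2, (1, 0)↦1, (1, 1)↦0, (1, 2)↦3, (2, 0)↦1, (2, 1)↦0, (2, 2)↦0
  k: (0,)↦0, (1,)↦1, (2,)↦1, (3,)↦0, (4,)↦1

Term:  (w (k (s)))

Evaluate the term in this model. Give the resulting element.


  s = 4
  (k (s)) = k(4,) = 1
  (w (k (s))) = w(1,) = 1

value = 1


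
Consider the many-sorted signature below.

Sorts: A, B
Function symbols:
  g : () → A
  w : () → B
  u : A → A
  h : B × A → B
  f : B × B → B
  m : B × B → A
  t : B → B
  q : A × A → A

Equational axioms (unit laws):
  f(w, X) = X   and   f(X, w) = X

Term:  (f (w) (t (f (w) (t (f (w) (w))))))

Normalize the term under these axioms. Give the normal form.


1. (f (w) (t (f (w) (t (f (w) (w))))))  →  (t (f (w) (t (f (w) (w)))))
2. (t (f (w) (t (f (w) (w)))))  →  (t (t (f (w) (w))))
3. (t (t (f (w) (w))))  →  (t (t (w)))

normal form = (t (t (w)))


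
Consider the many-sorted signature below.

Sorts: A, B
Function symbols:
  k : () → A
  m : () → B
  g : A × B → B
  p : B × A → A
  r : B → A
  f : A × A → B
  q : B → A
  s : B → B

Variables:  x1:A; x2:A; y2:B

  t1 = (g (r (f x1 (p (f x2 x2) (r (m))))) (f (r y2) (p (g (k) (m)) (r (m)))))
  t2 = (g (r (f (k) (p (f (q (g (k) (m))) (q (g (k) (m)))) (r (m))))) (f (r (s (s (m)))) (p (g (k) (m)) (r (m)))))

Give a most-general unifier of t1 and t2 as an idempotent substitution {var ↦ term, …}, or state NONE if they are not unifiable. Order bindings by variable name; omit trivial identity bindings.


{x1 ↦ (k), x2 ↦ (q (g (k) (m))), y2 ↦ (s (s (m)))}


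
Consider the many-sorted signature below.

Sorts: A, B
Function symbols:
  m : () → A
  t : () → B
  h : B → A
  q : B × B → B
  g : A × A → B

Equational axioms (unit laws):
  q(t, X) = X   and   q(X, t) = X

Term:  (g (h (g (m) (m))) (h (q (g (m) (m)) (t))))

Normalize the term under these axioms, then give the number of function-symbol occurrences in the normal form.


size = 9

1. (g (h (g (m) (m))) (h (q (g (m) (m)) (t))))  →  (g (h (g (m) (m))) (h (g (m) (m))))
normal form: (g (h (g (m) (m))) (h (g (m) (m))))


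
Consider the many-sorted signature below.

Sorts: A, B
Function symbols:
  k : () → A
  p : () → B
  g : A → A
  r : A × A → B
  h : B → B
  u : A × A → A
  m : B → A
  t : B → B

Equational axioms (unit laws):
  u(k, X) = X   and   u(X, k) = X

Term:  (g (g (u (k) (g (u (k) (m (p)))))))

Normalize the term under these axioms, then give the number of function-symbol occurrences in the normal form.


size = 5

1. (g (g (u (k) (g (u (k) (m (p)))))))  →  (g (g (g (u (k) (m (p))))))
2. (g (g (g (u (k) (m (p))))))  →  (g (g (g (m (p)))))
normal form: (g (g (g (m (p)))))


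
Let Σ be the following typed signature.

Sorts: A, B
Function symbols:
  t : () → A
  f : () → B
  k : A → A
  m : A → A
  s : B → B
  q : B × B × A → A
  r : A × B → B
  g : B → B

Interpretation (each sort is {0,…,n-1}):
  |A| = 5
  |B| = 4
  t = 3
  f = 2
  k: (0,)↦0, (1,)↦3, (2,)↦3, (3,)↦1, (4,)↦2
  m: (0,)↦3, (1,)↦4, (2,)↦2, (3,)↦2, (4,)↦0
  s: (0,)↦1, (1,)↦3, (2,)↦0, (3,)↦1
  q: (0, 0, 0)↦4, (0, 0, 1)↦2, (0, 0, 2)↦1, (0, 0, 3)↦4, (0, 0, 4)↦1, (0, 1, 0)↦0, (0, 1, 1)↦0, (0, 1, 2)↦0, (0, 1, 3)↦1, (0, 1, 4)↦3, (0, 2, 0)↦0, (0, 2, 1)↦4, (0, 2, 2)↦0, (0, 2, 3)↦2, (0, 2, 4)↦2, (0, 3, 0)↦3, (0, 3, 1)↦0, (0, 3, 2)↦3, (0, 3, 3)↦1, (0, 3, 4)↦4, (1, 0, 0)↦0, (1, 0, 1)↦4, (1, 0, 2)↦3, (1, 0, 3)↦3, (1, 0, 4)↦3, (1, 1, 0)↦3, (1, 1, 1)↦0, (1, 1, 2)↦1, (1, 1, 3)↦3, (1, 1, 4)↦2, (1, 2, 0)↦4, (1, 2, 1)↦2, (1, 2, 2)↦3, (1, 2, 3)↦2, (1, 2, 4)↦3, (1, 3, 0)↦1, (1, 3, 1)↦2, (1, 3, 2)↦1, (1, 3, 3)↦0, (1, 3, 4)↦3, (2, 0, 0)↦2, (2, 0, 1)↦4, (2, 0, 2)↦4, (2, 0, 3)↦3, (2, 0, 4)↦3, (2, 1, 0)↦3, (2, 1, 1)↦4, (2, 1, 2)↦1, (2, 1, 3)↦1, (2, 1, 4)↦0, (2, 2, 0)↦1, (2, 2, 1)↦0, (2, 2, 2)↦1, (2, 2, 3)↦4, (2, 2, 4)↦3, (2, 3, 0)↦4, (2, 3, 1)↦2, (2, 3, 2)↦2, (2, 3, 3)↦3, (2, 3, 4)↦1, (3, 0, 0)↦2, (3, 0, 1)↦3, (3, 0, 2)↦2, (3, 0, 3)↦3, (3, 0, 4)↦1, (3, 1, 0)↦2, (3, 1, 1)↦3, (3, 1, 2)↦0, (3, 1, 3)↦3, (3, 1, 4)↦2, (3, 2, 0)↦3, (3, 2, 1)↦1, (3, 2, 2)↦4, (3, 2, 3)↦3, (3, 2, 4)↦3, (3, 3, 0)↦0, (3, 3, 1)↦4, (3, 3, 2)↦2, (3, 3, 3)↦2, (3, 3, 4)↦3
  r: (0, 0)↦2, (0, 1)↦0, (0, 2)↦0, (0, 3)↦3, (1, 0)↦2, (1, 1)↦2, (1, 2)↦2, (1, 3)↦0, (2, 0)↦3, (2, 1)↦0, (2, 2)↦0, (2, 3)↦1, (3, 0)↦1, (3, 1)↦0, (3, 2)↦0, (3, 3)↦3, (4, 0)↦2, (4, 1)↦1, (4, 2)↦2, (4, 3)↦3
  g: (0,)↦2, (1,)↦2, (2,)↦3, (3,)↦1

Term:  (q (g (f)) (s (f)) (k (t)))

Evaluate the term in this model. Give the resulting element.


value = 3

  f = 2
  (g (f)) = g(2,) = 3
  f = 2
  (s (f)) = s(2,) = 0
  t = 3
  (k (t)) = k(3,) = 1
  (q (g (f)) (s (f)) (k (t))) = q(3, 0, 1) = 3
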